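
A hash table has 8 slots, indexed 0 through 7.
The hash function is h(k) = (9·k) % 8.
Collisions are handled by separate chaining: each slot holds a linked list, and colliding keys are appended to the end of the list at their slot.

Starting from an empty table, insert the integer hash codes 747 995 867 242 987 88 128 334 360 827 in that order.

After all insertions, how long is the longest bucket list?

5

Insert 747: h=3, bucket 3 empty -> new chain.
Insert 995: h=3, bucket 3 nonempty -> append to chain.
Insert 867: h=3, bucket 3 nonempty -> append to chain.
Insert 242: h=2, bucket 2 empty -> new chain.
Insert 987: h=3, bucket 3 nonempty -> append to chain.
Insert 88: h=0, bucket 0 empty -> new chain.
Insert 128: h=0, bucket 0 nonempty -> append to chain.
Insert 334: h=6, bucket 6 empty -> new chain.
Insert 360: h=0, bucket 0 nonempty -> append to chain.
Insert 827: h=3, bucket 3 nonempty -> append to chain.
Final buckets:
0: 88 -> 128 -> 360
1: ∅
2: 242
3: 747 -> 995 -> 867 -> 987 -> 827
4: ∅
5: ∅
6: 334
7: ∅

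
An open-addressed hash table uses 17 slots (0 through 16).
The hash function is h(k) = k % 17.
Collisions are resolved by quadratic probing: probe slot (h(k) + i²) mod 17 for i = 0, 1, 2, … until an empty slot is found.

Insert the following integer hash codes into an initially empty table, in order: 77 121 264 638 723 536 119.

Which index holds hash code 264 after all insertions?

10

Insert 77: h=9, slot 9 empty → index 9.
Insert 121: h=2, slot 2 empty → index 2.
Insert 264: h=9, slot 9 occupied → index 10.
Insert 638: h=9, slots 9,10 occupied → index 13.
Insert 723: h=9, slots 9,10,13 occupied → index 1.
Insert 536: h=9, slots 9,10,13,1 occupied → index 8.
Insert 119: h=0, slot 0 empty → index 0.
Table: [119, 723, 121, -, -, -, -, -, 536, 77, 264, -, -, 638, -, -, -]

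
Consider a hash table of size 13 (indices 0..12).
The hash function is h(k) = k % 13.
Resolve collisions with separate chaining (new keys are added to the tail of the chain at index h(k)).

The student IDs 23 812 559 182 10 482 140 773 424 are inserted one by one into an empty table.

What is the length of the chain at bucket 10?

23 -> bucket 10
812 -> bucket 6
559 -> bucket 0
182 -> bucket 0 (collision)
10 -> bucket 10 (collision)
482 -> bucket 1
140 -> bucket 10 (collision)
773 -> bucket 6 (collision)
424 -> bucket 8
Final buckets:
0: 559 -> 182
1: 482
2: ∅
3: ∅
4: ∅
5: ∅
6: 812 -> 773
7: ∅
8: 424
9: ∅
10: 23 -> 10 -> 140
11: ∅
12: ∅

3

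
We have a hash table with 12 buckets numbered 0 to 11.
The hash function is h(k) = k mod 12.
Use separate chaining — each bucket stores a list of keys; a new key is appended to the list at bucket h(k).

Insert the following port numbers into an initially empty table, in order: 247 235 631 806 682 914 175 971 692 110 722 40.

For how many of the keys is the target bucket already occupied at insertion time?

6

247 → bucket 7
235 → bucket 7 (collision)
631 → bucket 7 (collision)
806 → bucket 2
682 → bucket 10
914 → bucket 2 (collision)
175 → bucket 7 (collision)
971 → bucket 11
692 → bucket 8
110 → bucket 2 (collision)
722 → bucket 2 (collision)
40 → bucket 4
Final buckets:
0: -
1: -
2: 806 -> 914 -> 110 -> 722
3: -
4: 40
5: -
6: -
7: 247 -> 235 -> 631 -> 175
8: 692
9: -
10: 682
11: 971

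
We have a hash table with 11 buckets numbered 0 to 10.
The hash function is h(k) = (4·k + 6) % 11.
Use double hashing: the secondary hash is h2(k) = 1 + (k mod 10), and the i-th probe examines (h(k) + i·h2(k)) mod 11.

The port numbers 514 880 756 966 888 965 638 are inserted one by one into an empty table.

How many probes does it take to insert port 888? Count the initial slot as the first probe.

514: h=5 → slot 5
880: h=6 → slot 6
756: h=5, h2=7, probe 5,1 → slot 1
966: h=9 → slot 9
888: h=5, h2=9, probe 5,3 → slot 3
965: h=5, h2=6, probe 5,0 → slot 0
638: h=6, h2=9, probe 6,4 → slot 4
Table: [965, 756, ∅, 888, 638, 514, 880, ∅, ∅, 966, ∅]

2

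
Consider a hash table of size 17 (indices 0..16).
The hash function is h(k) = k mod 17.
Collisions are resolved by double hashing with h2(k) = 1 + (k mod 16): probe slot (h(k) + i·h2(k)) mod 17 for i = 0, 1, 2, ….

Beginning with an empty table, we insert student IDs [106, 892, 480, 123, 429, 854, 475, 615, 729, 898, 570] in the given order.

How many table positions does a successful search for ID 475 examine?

3

106: h=4 -> slot 4
892: h=8 -> slot 8
480: h=4, h2=1, probe 4,5 -> slot 5
123: h=4, h2=12, probe 4,16 -> slot 16
429: h=4, h2=14, probe 4,1 -> slot 1
854: h=4, h2=7, probe 4,11 -> slot 11
475: h=16, h2=12, probe 16,11,6 -> slot 6
615: h=3 -> slot 3
729: h=15 -> slot 15
898: h=14 -> slot 14
570: h=9 -> slot 9
Table: [—, 429, —, 615, 106, 480, 475, —, 892, 570, —, 854, —, —, 898, 729, 123]
Lookup 475: h=16, h2=12, probe 16,11,6 → found at 6.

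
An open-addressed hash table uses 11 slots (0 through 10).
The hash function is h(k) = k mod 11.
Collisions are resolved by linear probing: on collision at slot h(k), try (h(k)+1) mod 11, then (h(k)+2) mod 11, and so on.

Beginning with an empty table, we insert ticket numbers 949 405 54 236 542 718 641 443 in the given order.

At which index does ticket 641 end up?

949: h=3 -> slot 3
405: h=9 -> slot 9
54: h=10 -> slot 10
236: h=5 -> slot 5
542: h=3, probe 3,4 -> slot 4
718: h=3, probe 3,4,5,6 -> slot 6
641: h=3, probe 3,4,5,6,7 -> slot 7
443: h=3, probe 3,4,5,6,7,8 -> slot 8
Table: [-, -, -, 949, 542, 236, 718, 641, 443, 405, 54]

7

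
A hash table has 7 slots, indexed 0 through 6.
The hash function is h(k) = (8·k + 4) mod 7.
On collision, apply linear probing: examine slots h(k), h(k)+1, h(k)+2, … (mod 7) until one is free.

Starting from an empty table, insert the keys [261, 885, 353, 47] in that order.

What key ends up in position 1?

261: h=6 => slot 6
885: h=0 => slot 0
353: h=0, probe 0,1 => slot 1
47: h=2 => slot 2
Table: [885, 353, 47, ., ., ., 261]

353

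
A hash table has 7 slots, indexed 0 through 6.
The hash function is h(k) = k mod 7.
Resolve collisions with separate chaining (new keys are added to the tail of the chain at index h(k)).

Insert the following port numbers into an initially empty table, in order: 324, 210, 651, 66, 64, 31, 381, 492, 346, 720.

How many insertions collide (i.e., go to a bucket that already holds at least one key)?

324 → bucket 2
210 → bucket 0
651 → bucket 0 (collision)
66 → bucket 3
64 → bucket 1
31 → bucket 3 (collision)
381 → bucket 3 (collision)
492 → bucket 2 (collision)
346 → bucket 3 (collision)
720 → bucket 6
Final buckets:
0: 210 -> 651
1: 64
2: 324 -> 492
3: 66 -> 31 -> 381 -> 346
4: ∅
5: ∅
6: 720

5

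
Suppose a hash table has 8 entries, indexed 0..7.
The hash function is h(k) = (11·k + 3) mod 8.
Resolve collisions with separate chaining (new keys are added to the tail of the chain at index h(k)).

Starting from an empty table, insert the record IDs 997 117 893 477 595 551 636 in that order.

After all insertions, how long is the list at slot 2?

4

Insert 997: h=2, bucket 2 empty → new chain.
Insert 117: h=2, bucket 2 nonempty → append to chain.
Insert 893: h=2, bucket 2 nonempty → append to chain.
Insert 477: h=2, bucket 2 nonempty → append to chain.
Insert 595: h=4, bucket 4 empty → new chain.
Insert 551: h=0, bucket 0 empty → new chain.
Insert 636: h=7, bucket 7 empty → new chain.
Final buckets:
0: 551
1: —
2: 997 -> 117 -> 893 -> 477
3: —
4: 595
5: —
6: —
7: 636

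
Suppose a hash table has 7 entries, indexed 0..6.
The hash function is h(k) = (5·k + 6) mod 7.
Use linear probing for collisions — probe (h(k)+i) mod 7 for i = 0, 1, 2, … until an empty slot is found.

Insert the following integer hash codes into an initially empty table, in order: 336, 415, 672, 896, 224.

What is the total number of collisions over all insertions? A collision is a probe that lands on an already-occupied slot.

7

336 hashes to 6; slot 6 is free => place at 6.
415 hashes to 2; slot 2 is free => place at 2.
672 hashes to 6; 6 taken => place at 0.
896 hashes to 6; 6,0 taken => place at 1.
224 hashes to 6; 6,0,1,2 taken => place at 3.
Table: [672, 896, 415, 224, ∅, ∅, 336]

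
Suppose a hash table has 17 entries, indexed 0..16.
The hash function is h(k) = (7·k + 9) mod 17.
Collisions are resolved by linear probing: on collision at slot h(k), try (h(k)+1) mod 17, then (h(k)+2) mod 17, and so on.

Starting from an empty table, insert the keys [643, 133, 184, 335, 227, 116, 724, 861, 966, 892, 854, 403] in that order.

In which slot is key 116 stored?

9

Insert 643: h=5, slot 5 empty → index 5.
Insert 133: h=5, slot 5 occupied → index 6.
Insert 184: h=5, slots 5,6 occupied → index 7.
Insert 335: h=8, slot 8 empty → index 8.
Insert 227: h=0, slot 0 empty → index 0.
Insert 116: h=5, slots 5,6,7,8 occupied → index 9.
Insert 724: h=11, slot 11 empty → index 11.
Insert 861: h=1, slot 1 empty → index 1.
Insert 966: h=5, slots 5,6,7,8,9 occupied → index 10.
Insert 892: h=14, slot 14 empty → index 14.
Insert 854: h=3, slot 3 empty → index 3.
Insert 403: h=8, slots 8,9,10,11 occupied → index 12.
Table: [227, 861, _, 854, _, 643, 133, 184, 335, 116, 966, 724, 403, _, 892, _, _]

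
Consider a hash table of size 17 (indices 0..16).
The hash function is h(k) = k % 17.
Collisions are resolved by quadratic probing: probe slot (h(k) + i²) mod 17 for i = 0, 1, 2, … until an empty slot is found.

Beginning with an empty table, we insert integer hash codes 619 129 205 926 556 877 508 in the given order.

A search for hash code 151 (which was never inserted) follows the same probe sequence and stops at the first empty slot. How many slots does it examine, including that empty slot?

619 hashes to 7; slot 7 is free => place at 7.
129 hashes to 10; slot 10 is free => place at 10.
205 hashes to 1; slot 1 is free => place at 1.
926 hashes to 8; slot 8 is free => place at 8.
556 hashes to 12; slot 12 is free => place at 12.
877 hashes to 10; 10 taken => place at 11.
508 hashes to 15; slot 15 is free => place at 15.
Table: [_, 205, _, _, _, _, _, 619, 926, _, 129, 877, 556, _, _, 508, _]
Lookup 151: h=15, probe 15,16 → slot 16 empty, not found.

2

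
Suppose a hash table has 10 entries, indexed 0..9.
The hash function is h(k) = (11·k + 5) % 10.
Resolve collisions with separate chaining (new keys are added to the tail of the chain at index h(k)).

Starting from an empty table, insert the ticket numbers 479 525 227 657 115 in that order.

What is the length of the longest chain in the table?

2

479 -> bucket 4
525 -> bucket 0
227 -> bucket 2
657 -> bucket 2 (collision)
115 -> bucket 0 (collision)
Final buckets:
0: 525 -> 115
1: -
2: 227 -> 657
3: -
4: 479
5: -
6: -
7: -
8: -
9: -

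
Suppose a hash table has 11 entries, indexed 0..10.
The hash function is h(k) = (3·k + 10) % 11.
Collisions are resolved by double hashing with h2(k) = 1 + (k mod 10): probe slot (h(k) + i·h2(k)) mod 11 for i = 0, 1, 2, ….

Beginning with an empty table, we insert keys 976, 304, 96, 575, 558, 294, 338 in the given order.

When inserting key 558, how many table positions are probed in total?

976 hashes to 1; slot 1 is free -> place at 1.
304 hashes to 9; slot 9 is free -> place at 9.
96 hashes to 1, h2=7; 1 taken -> place at 8.
575 hashes to 8, h2=6; 8 taken -> place at 3.
558 hashes to 1, h2=9; 1 taken -> place at 10.
294 hashes to 1, h2=5; 1 taken -> place at 6.
338 hashes to 1, h2=9; 1,10,8,6 taken -> place at 4.
Table: [_, 976, _, 575, 338, _, 294, _, 96, 304, 558]

2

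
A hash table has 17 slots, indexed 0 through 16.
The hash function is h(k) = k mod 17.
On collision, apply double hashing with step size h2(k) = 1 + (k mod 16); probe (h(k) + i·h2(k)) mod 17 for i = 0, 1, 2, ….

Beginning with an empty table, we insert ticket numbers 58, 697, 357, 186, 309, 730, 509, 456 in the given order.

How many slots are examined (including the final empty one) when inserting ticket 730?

2

Insert 58: h=7, slot 7 empty -> index 7.
Insert 697: h=0, slot 0 empty -> index 0.
Insert 357: h=0, h2=6, slot 0 occupied -> index 6.
Insert 186: h=16, slot 16 empty -> index 16.
Insert 309: h=3, slot 3 empty -> index 3.
Insert 730: h=16, h2=11, slot 16 occupied -> index 10.
Insert 509: h=16, h2=14, slot 16 occupied -> index 13.
Insert 456: h=14, slot 14 empty -> index 14.
Table: [697, ., ., 309, ., ., 357, 58, ., ., 730, ., ., 509, 456, ., 186]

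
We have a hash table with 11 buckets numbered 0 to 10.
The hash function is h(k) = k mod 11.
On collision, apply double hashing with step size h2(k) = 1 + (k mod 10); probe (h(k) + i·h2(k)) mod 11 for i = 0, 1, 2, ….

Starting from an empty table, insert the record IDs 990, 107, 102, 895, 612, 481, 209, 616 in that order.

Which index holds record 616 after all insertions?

990: h=0 => slot 0
107: h=8 => slot 8
102: h=3 => slot 3
895: h=4 => slot 4
612: h=7 => slot 7
481: h=8, h2=2, probe 8,10 => slot 10
209: h=0, h2=10, probe 0,10,9 => slot 9
616: h=0, h2=7, probe 0,7,3,10,6 => slot 6
Table: [990, ∅, ∅, 102, 895, ∅, 616, 612, 107, 209, 481]

6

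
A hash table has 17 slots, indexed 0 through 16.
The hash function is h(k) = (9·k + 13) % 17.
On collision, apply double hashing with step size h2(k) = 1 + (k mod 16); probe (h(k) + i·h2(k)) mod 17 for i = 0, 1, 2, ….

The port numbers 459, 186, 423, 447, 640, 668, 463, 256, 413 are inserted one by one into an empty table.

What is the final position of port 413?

1

459 hashes to 13; slot 13 is free -> place at 13.
186 hashes to 4; slot 4 is free -> place at 4.
423 hashes to 12; slot 12 is free -> place at 12.
447 hashes to 7; slot 7 is free -> place at 7.
640 hashes to 10; slot 10 is free -> place at 10.
668 hashes to 7, h2=13; 7 taken -> place at 3.
463 hashes to 15; slot 15 is free -> place at 15.
256 hashes to 5; slot 5 is free -> place at 5.
413 hashes to 7, h2=14; 7,4 taken -> place at 1.
Table: [., 413, ., 668, 186, 256, ., 447, ., ., 640, ., 423, 459, ., 463, .]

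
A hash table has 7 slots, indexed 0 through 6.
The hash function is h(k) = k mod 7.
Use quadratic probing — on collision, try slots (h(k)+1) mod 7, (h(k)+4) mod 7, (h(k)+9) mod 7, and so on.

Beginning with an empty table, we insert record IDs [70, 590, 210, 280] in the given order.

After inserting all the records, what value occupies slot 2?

590

70 hashes to 0; slot 0 is free -> place at 0.
590 hashes to 2; slot 2 is free -> place at 2.
210 hashes to 0; 0 taken -> place at 1.
280 hashes to 0; 0,1 taken -> place at 4.
Table: [70, 210, 590, ∅, 280, ∅, ∅]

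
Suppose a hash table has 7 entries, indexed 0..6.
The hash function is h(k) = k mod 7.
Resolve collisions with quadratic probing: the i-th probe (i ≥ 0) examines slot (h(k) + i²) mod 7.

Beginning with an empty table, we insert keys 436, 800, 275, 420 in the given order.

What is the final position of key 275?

6

436 hashes to 2; slot 2 is free → place at 2.
800 hashes to 2; 2 taken → place at 3.
275 hashes to 2; 2,3 taken → place at 6.
420 hashes to 0; slot 0 is free → place at 0.
Table: [420, ., 436, 800, ., ., 275]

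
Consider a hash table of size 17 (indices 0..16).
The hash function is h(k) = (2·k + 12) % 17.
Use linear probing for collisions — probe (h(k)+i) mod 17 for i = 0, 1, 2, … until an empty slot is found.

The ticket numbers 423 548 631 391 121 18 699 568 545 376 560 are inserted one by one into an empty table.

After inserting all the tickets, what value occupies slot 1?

Insert 423: h=8, slot 8 empty → index 8.
Insert 548: h=3, slot 3 empty → index 3.
Insert 631: h=16, slot 16 empty → index 16.
Insert 391: h=12, slot 12 empty → index 12.
Insert 121: h=16, slot 16 occupied → index 0.
Insert 18: h=14, slot 14 empty → index 14.
Insert 699: h=16, slots 16,0 occupied → index 1.
Insert 568: h=9, slot 9 empty → index 9.
Insert 545: h=14, slot 14 occupied → index 15.
Insert 376: h=16, slots 16,0,1 occupied → index 2.
Insert 560: h=10, slot 10 empty → index 10.
Table: [121, 699, 376, 548, -, -, -, -, 423, 568, 560, -, 391, -, 18, 545, 631]

699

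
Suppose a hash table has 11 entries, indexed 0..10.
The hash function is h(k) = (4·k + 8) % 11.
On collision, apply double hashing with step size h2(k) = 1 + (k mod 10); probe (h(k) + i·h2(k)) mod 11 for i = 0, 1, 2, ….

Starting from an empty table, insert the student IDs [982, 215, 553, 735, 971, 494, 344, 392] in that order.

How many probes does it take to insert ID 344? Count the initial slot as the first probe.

3

982: h=9 -> slot 9
215: h=10 -> slot 10
553: h=9, h2=4, probe 9,2 -> slot 2
735: h=0 -> slot 0
971: h=9, h2=2, probe 9,0,2,4 -> slot 4
494: h=4, h2=5, probe 4,9,3 -> slot 3
344: h=9, h2=5, probe 9,3,8 -> slot 8
392: h=3, h2=3, probe 3,6 -> slot 6
Table: [735, —, 553, 494, 971, —, 392, —, 344, 982, 215]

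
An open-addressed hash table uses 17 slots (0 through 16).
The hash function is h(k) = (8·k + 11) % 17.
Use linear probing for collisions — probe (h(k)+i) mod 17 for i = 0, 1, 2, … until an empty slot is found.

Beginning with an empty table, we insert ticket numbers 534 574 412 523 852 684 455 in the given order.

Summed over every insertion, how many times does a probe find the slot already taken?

5

Insert 534: h=16, slot 16 empty -> index 16.
Insert 574: h=13, slot 13 empty -> index 13.
Insert 412: h=9, slot 9 empty -> index 9.
Insert 523: h=13, slot 13 occupied -> index 14.
Insert 852: h=10, slot 10 empty -> index 10.
Insert 684: h=9, slots 9,10 occupied -> index 11.
Insert 455: h=13, slots 13,14 occupied -> index 15.
Table: [., ., ., ., ., ., ., ., ., 412, 852, 684, ., 574, 523, 455, 534]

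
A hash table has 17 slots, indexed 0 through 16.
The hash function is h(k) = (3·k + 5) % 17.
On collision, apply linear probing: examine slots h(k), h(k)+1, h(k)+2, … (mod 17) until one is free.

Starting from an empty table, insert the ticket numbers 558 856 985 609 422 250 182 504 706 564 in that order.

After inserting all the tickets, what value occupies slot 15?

422

Insert 558: h=13, slot 13 empty => index 13.
Insert 856: h=6, slot 6 empty => index 6.
Insert 985: h=2, slot 2 empty => index 2.
Insert 609: h=13, slot 13 occupied => index 14.
Insert 422: h=13, slots 13,14 occupied => index 15.
Insert 250: h=7, slot 7 empty => index 7.
Insert 182: h=7, slot 7 occupied => index 8.
Insert 504: h=4, slot 4 empty => index 4.
Insert 706: h=15, slot 15 occupied => index 16.
Insert 564: h=14, slots 14,15,16 occupied => index 0.
Table: [564, -, 985, -, 504, -, 856, 250, 182, -, -, -, -, 558, 609, 422, 706]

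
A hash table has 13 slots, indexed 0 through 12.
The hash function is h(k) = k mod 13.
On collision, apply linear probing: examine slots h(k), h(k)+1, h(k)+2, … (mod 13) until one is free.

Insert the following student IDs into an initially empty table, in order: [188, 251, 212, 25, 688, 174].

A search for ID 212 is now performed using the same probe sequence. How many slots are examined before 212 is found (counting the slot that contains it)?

2

188: h=6 -> slot 6
251: h=4 -> slot 4
212: h=4, probe 4,5 -> slot 5
25: h=12 -> slot 12
688: h=12, probe 12,0 -> slot 0
174: h=5, probe 5,6,7 -> slot 7
Table: [688, _, _, _, 251, 212, 188, 174, _, _, _, _, 25]
Lookup 212: h=4, probe 4,5 → found at 5.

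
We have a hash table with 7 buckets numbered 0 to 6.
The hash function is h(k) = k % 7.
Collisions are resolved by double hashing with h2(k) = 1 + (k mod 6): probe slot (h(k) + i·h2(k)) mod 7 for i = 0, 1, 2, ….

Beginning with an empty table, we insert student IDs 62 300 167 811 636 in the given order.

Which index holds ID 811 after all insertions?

62 hashes to 6; slot 6 is free => place at 6.
300 hashes to 6, h2=1; 6 taken => place at 0.
167 hashes to 6, h2=6; 6 taken => place at 5.
811 hashes to 6, h2=2; 6 taken => place at 1.
636 hashes to 6, h2=1; 6,0,1 taken => place at 2.
Table: [300, 811, 636, ., ., 167, 62]

1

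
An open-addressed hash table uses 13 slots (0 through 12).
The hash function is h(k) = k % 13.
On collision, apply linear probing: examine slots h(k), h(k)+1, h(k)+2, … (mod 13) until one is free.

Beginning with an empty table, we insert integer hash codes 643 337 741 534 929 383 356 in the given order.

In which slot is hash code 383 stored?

8

643: h=6 → slot 6
337: h=12 → slot 12
741: h=0 → slot 0
534: h=1 → slot 1
929: h=6, probe 6,7 → slot 7
383: h=6, probe 6,7,8 → slot 8
356: h=5 → slot 5
Table: [741, 534, -, -, -, 356, 643, 929, 383, -, -, -, 337]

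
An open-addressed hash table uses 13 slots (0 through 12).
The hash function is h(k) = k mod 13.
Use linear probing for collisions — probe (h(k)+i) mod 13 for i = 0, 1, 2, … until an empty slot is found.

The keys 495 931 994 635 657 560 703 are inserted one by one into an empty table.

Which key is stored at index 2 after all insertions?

495 hashes to 1; slot 1 is free → place at 1.
931 hashes to 8; slot 8 is free → place at 8.
994 hashes to 6; slot 6 is free → place at 6.
635 hashes to 11; slot 11 is free → place at 11.
657 hashes to 7; slot 7 is free → place at 7.
560 hashes to 1; 1 taken → place at 2.
703 hashes to 1; 1,2 taken → place at 3.
Table: [∅, 495, 560, 703, ∅, ∅, 994, 657, 931, ∅, ∅, 635, ∅]

560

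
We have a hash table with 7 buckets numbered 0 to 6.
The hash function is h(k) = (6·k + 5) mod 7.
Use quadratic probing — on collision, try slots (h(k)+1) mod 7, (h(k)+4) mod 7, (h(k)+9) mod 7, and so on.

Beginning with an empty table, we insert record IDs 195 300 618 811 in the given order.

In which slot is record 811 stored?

1

195: h=6 => slot 6
300: h=6, probe 6,0 => slot 0
618: h=3 => slot 3
811: h=6, probe 6,0,3,1 => slot 1
Table: [300, 811, ∅, 618, ∅, ∅, 195]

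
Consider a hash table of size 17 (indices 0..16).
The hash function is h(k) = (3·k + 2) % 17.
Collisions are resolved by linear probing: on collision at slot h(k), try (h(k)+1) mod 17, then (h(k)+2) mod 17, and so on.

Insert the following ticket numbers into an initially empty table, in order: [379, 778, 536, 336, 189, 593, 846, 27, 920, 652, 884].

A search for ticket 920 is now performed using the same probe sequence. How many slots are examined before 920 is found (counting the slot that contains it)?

Insert 379: h=0, slot 0 empty → index 0.
Insert 778: h=7, slot 7 empty → index 7.
Insert 536: h=12, slot 12 empty → index 12.
Insert 336: h=7, slot 7 occupied → index 8.
Insert 189: h=8, slot 8 occupied → index 9.
Insert 593: h=13, slot 13 empty → index 13.
Insert 846: h=7, slots 7,8,9 occupied → index 10.
Insert 27: h=15, slot 15 empty → index 15.
Insert 920: h=8, slots 8,9,10 occupied → index 11.
Insert 652: h=3, slot 3 empty → index 3.
Insert 884: h=2, slot 2 empty → index 2.
Table: [379, ∅, 884, 652, ∅, ∅, ∅, 778, 336, 189, 846, 920, 536, 593, ∅, 27, ∅]
Lookup 920: h=8, probe 8,9,10,11 → found at 11.

4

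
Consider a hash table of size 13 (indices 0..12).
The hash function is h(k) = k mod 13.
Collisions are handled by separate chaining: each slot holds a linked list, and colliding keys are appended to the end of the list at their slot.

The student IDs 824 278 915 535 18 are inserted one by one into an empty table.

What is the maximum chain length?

4

Insert 824: h=5, bucket 5 empty → new chain.
Insert 278: h=5, bucket 5 nonempty → append to chain.
Insert 915: h=5, bucket 5 nonempty → append to chain.
Insert 535: h=2, bucket 2 empty → new chain.
Insert 18: h=5, bucket 5 nonempty → append to chain.
Final buckets:
0: ∅
1: ∅
2: 535
3: ∅
4: ∅
5: 824 -> 278 -> 915 -> 18
6: ∅
7: ∅
8: ∅
9: ∅
10: ∅
11: ∅
12: ∅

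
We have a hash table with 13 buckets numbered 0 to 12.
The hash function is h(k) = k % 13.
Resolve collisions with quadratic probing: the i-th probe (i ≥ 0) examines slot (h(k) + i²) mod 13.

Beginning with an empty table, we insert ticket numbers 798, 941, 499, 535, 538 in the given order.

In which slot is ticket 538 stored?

1

798: h=5 → slot 5
941: h=5, probe 5,6 → slot 6
499: h=5, probe 5,6,9 → slot 9
535: h=2 → slot 2
538: h=5, probe 5,6,9,1 → slot 1
Table: [., 538, 535, ., ., 798, 941, ., ., 499, ., ., .]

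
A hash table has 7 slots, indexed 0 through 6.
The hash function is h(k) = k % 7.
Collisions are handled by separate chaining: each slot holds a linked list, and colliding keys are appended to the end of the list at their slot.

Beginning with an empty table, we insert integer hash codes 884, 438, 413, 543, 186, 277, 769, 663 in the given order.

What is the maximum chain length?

4

Insert 884: h=2, bucket 2 empty -> new chain.
Insert 438: h=4, bucket 4 empty -> new chain.
Insert 413: h=0, bucket 0 empty -> new chain.
Insert 543: h=4, bucket 4 nonempty -> append to chain.
Insert 186: h=4, bucket 4 nonempty -> append to chain.
Insert 277: h=4, bucket 4 nonempty -> append to chain.
Insert 769: h=6, bucket 6 empty -> new chain.
Insert 663: h=5, bucket 5 empty -> new chain.
Final buckets:
0: 413
1: .
2: 884
3: .
4: 438 -> 543 -> 186 -> 277
5: 663
6: 769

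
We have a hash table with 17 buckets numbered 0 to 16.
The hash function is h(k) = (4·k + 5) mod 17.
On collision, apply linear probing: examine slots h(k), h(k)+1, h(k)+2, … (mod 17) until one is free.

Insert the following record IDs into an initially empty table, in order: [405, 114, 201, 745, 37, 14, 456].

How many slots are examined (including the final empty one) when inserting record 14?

405 hashes to 10; slot 10 is free => place at 10.
114 hashes to 2; slot 2 is free => place at 2.
201 hashes to 10; 10 taken => place at 11.
745 hashes to 10; 10,11 taken => place at 12.
37 hashes to 0; slot 0 is free => place at 0.
14 hashes to 10; 10,11,12 taken => place at 13.
456 hashes to 10; 10,11,12,13 taken => place at 14.
Table: [37, —, 114, —, —, —, —, —, —, —, 405, 201, 745, 14, 456, —, —]

4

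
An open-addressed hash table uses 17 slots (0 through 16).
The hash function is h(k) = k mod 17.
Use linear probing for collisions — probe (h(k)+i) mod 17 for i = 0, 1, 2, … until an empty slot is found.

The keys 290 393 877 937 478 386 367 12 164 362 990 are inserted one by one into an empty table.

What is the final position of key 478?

290 hashes to 1; slot 1 is free => place at 1.
393 hashes to 2; slot 2 is free => place at 2.
877 hashes to 10; slot 10 is free => place at 10.
937 hashes to 2; 2 taken => place at 3.
478 hashes to 2; 2,3 taken => place at 4.
386 hashes to 12; slot 12 is free => place at 12.
367 hashes to 10; 10 taken => place at 11.
12 hashes to 12; 12 taken => place at 13.
164 hashes to 11; 11,12,13 taken => place at 14.
362 hashes to 5; slot 5 is free => place at 5.
990 hashes to 4; 4,5 taken => place at 6.
Table: [., 290, 393, 937, 478, 362, 990, ., ., ., 877, 367, 386, 12, 164, ., .]

4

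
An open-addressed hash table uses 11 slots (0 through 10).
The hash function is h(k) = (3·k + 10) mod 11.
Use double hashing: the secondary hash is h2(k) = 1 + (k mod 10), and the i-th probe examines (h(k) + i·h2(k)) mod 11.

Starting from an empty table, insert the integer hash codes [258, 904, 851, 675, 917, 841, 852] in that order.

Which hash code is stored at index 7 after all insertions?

841

258: h=3 -> slot 3
904: h=5 -> slot 5
851: h=0 -> slot 0
675: h=0, h2=6, probe 0,6 -> slot 6
917: h=0, h2=8, probe 0,8 -> slot 8
841: h=3, h2=2, probe 3,5,7 -> slot 7
852: h=3, h2=3, probe 3,6,9 -> slot 9
Table: [851, _, _, 258, _, 904, 675, 841, 917, 852, _]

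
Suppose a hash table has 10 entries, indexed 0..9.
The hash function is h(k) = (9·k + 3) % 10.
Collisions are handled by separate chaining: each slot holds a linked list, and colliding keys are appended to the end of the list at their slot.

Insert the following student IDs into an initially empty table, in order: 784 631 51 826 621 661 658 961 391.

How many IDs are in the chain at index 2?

6

Insert 784: h=9, bucket 9 empty -> new chain.
Insert 631: h=2, bucket 2 empty -> new chain.
Insert 51: h=2, bucket 2 nonempty -> append to chain.
Insert 826: h=7, bucket 7 empty -> new chain.
Insert 621: h=2, bucket 2 nonempty -> append to chain.
Insert 661: h=2, bucket 2 nonempty -> append to chain.
Insert 658: h=5, bucket 5 empty -> new chain.
Insert 961: h=2, bucket 2 nonempty -> append to chain.
Insert 391: h=2, bucket 2 nonempty -> append to chain.
Final buckets:
0: _
1: _
2: 631 -> 51 -> 621 -> 661 -> 961 -> 391
3: _
4: _
5: 658
6: _
7: 826
8: _
9: 784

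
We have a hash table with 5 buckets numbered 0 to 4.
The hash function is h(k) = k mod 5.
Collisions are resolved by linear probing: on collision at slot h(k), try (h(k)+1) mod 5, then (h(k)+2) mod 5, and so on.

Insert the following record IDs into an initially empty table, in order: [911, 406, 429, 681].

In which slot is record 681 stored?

911: h=1 => slot 1
406: h=1, probe 1,2 => slot 2
429: h=4 => slot 4
681: h=1, probe 1,2,3 => slot 3
Table: [∅, 911, 406, 681, 429]

3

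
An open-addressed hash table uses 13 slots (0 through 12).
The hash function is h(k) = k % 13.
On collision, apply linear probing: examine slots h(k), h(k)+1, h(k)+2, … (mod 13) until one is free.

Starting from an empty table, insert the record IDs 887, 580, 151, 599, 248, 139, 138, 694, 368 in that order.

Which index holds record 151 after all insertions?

9

887 hashes to 3; slot 3 is free -> place at 3.
580 hashes to 8; slot 8 is free -> place at 8.
151 hashes to 8; 8 taken -> place at 9.
599 hashes to 1; slot 1 is free -> place at 1.
248 hashes to 1; 1 taken -> place at 2.
139 hashes to 9; 9 taken -> place at 10.
138 hashes to 8; 8,9,10 taken -> place at 11.
694 hashes to 5; slot 5 is free -> place at 5.
368 hashes to 4; slot 4 is free -> place at 4.
Table: [—, 599, 248, 887, 368, 694, —, —, 580, 151, 139, 138, —]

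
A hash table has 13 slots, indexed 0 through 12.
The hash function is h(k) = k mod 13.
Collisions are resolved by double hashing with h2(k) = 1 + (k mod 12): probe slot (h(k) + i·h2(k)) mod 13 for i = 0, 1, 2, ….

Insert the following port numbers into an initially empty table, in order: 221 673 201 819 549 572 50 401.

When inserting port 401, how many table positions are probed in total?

221 hashes to 0; slot 0 is free -> place at 0.
673 hashes to 10; slot 10 is free -> place at 10.
201 hashes to 6; slot 6 is free -> place at 6.
819 hashes to 0, h2=4; 0 taken -> place at 4.
549 hashes to 3; slot 3 is free -> place at 3.
572 hashes to 0, h2=9; 0 taken -> place at 9.
50 hashes to 11; slot 11 is free -> place at 11.
401 hashes to 11, h2=6; 11,4,10,3,9 taken -> place at 2.
Table: [221, -, 401, 549, 819, -, 201, -, -, 572, 673, 50, -]

6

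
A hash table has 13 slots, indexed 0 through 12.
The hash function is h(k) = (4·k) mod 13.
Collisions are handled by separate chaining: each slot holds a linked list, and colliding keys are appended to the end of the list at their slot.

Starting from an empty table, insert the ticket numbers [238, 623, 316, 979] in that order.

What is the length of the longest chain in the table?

Insert 238: h=3, bucket 3 empty → new chain.
Insert 623: h=9, bucket 9 empty → new chain.
Insert 316: h=3, bucket 3 nonempty → append to chain.
Insert 979: h=3, bucket 3 nonempty → append to chain.
Final buckets:
0: —
1: —
2: —
3: 238 -> 316 -> 979
4: —
5: —
6: —
7: —
8: —
9: 623
10: —
11: —
12: —

3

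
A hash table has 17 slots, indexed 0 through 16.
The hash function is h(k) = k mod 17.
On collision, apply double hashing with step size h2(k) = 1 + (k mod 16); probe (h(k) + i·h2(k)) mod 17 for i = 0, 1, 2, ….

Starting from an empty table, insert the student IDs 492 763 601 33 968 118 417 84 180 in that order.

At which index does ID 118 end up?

492: h=16 -> slot 16
763: h=15 -> slot 15
601: h=6 -> slot 6
33: h=16, h2=2, probe 16,1 -> slot 1
968: h=16, h2=9, probe 16,8 -> slot 8
118: h=16, h2=7, probe 16,6,13 -> slot 13
417: h=9 -> slot 9
84: h=16, h2=5, probe 16,4 -> slot 4
180: h=10 -> slot 10
Table: [-, 33, -, -, 84, -, 601, -, 968, 417, 180, -, -, 118, -, 763, 492]

13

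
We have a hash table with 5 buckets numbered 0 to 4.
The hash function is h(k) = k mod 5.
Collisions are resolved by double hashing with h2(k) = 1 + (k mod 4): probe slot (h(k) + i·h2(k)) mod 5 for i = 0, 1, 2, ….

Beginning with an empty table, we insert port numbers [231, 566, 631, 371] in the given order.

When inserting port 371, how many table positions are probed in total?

Insert 231: h=1, slot 1 empty -> index 1.
Insert 566: h=1, h2=3, slot 1 occupied -> index 4.
Insert 631: h=1, h2=4, slot 1 occupied -> index 0.
Insert 371: h=1, h2=4, slots 1,0,4 occupied -> index 3.
Table: [631, 231, —, 371, 566]

4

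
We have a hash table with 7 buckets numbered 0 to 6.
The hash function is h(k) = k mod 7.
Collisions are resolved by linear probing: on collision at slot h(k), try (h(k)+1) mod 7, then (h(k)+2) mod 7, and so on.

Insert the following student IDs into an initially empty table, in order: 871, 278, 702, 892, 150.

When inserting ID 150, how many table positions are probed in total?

4

Insert 871: h=3, slot 3 empty → index 3.
Insert 278: h=5, slot 5 empty → index 5.
Insert 702: h=2, slot 2 empty → index 2.
Insert 892: h=3, slot 3 occupied → index 4.
Insert 150: h=3, slots 3,4,5 occupied → index 6.
Table: [_, _, 702, 871, 892, 278, 150]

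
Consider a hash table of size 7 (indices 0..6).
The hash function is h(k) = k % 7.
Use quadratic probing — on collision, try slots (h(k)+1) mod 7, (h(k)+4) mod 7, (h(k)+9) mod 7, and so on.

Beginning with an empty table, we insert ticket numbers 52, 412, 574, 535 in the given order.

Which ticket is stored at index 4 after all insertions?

535

Insert 52: h=3, slot 3 empty -> index 3.
Insert 412: h=6, slot 6 empty -> index 6.
Insert 574: h=0, slot 0 empty -> index 0.
Insert 535: h=3, slot 3 occupied -> index 4.
Table: [574, ∅, ∅, 52, 535, ∅, 412]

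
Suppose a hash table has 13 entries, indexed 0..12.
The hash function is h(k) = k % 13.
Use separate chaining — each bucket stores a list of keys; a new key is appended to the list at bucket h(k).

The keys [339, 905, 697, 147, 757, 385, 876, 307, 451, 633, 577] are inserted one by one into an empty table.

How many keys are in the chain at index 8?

339 -> bucket 1
905 -> bucket 8
697 -> bucket 8 (collision)
147 -> bucket 4
757 -> bucket 3
385 -> bucket 8 (collision)
876 -> bucket 5
307 -> bucket 8 (collision)
451 -> bucket 9
633 -> bucket 9 (collision)
577 -> bucket 5 (collision)
Final buckets:
0: -
1: 339
2: -
3: 757
4: 147
5: 876 -> 577
6: -
7: -
8: 905 -> 697 -> 385 -> 307
9: 451 -> 633
10: -
11: -
12: -

4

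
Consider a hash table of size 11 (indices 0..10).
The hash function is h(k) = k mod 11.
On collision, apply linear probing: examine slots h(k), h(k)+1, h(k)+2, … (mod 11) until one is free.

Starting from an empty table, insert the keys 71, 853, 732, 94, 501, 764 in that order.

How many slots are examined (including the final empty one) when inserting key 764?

6

71 hashes to 5; slot 5 is free -> place at 5.
853 hashes to 6; slot 6 is free -> place at 6.
732 hashes to 6; 6 taken -> place at 7.
94 hashes to 6; 6,7 taken -> place at 8.
501 hashes to 6; 6,7,8 taken -> place at 9.
764 hashes to 5; 5,6,7,8,9 taken -> place at 10.
Table: [—, —, —, —, —, 71, 853, 732, 94, 501, 764]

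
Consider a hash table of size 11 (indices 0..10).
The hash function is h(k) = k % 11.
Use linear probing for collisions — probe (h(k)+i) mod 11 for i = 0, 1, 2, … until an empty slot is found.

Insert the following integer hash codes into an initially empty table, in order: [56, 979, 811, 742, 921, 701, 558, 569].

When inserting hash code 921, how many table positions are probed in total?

Insert 56: h=1, slot 1 empty -> index 1.
Insert 979: h=0, slot 0 empty -> index 0.
Insert 811: h=8, slot 8 empty -> index 8.
Insert 742: h=5, slot 5 empty -> index 5.
Insert 921: h=8, slot 8 occupied -> index 9.
Insert 701: h=8, slots 8,9 occupied -> index 10.
Insert 558: h=8, slots 8,9,10,0,1 occupied -> index 2.
Insert 569: h=8, slots 8,9,10,0,1,2 occupied -> index 3.
Table: [979, 56, 558, 569, —, 742, —, —, 811, 921, 701]

2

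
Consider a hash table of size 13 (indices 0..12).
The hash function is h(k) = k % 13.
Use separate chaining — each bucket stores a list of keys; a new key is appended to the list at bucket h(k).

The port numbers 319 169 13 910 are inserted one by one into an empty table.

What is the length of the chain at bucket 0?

3

319 → bucket 7
169 → bucket 0
13 → bucket 0 (collision)
910 → bucket 0 (collision)
Final buckets:
0: 169 -> 13 -> 910
1: —
2: —
3: —
4: —
5: —
6: —
7: 319
8: —
9: —
10: —
11: —
12: —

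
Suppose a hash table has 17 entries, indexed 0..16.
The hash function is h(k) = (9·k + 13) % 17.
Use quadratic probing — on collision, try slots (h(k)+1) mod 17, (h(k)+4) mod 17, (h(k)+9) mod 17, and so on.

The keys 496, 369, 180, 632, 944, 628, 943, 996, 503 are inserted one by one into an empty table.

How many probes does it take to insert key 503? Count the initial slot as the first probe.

4

496 hashes to 6; slot 6 is free → place at 6.
369 hashes to 2; slot 2 is free → place at 2.
180 hashes to 1; slot 1 is free → place at 1.
632 hashes to 6; 6 taken → place at 7.
944 hashes to 9; slot 9 is free → place at 9.
628 hashes to 4; slot 4 is free → place at 4.
943 hashes to 0; slot 0 is free → place at 0.
996 hashes to 1; 1,2 taken → place at 5.
503 hashes to 1; 1,2,5 taken → place at 10.
Table: [943, 180, 369, ∅, 628, 996, 496, 632, ∅, 944, 503, ∅, ∅, ∅, ∅, ∅, ∅]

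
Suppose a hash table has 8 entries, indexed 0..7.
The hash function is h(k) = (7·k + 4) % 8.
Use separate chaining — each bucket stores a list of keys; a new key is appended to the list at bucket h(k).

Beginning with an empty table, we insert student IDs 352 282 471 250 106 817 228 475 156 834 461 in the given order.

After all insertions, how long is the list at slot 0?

352 → bucket 4
282 → bucket 2
471 → bucket 5
250 → bucket 2 (collision)
106 → bucket 2 (collision)
817 → bucket 3
228 → bucket 0
475 → bucket 1
156 → bucket 0 (collision)
834 → bucket 2 (collision)
461 → bucket 7
Final buckets:
0: 228 -> 156
1: 475
2: 282 -> 250 -> 106 -> 834
3: 817
4: 352
5: 471
6: _
7: 461

2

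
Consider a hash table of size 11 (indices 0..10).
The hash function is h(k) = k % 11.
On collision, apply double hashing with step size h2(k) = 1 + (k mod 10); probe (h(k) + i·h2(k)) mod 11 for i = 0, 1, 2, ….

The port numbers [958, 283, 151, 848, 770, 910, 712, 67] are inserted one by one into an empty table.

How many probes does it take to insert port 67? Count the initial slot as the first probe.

7

958 hashes to 1; slot 1 is free → place at 1.
283 hashes to 8; slot 8 is free → place at 8.
151 hashes to 8, h2=2; 8 taken → place at 10.
848 hashes to 1, h2=9; 1,10,8 taken → place at 6.
770 hashes to 0; slot 0 is free → place at 0.
910 hashes to 8, h2=1; 8 taken → place at 9.
712 hashes to 8, h2=3; 8,0 taken → place at 3.
67 hashes to 1, h2=8; 1,9,6,3,0,8 taken → place at 5.
Table: [770, 958, ∅, 712, ∅, 67, 848, ∅, 283, 910, 151]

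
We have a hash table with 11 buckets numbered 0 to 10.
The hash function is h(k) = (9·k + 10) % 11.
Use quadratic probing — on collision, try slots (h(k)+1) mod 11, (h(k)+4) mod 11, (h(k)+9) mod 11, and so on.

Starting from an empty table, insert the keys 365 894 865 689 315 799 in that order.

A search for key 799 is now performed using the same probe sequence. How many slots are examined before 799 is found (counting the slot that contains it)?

4

365: h=6 → slot 6
894: h=4 → slot 4
865: h=7 → slot 7
689: h=7, probe 7,8 → slot 8
315: h=7, probe 7,8,0 → slot 0
799: h=7, probe 7,8,0,5 → slot 5
Table: [315, ∅, ∅, ∅, 894, 799, 365, 865, 689, ∅, ∅]
Lookup 799: h=7, probe 7,8,0,5 → found at 5.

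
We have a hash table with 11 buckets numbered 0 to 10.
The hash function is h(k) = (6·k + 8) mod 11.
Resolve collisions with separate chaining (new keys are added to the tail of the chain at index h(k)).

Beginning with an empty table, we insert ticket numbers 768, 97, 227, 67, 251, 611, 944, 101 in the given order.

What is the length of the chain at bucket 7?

4

768 → bucket 7
97 → bucket 7 (collision)
227 → bucket 6
67 → bucket 3
251 → bucket 7 (collision)
611 → bucket 0
944 → bucket 7 (collision)
101 → bucket 9
Final buckets:
0: 611
1: -
2: -
3: 67
4: -
5: -
6: 227
7: 768 -> 97 -> 251 -> 944
8: -
9: 101
10: -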